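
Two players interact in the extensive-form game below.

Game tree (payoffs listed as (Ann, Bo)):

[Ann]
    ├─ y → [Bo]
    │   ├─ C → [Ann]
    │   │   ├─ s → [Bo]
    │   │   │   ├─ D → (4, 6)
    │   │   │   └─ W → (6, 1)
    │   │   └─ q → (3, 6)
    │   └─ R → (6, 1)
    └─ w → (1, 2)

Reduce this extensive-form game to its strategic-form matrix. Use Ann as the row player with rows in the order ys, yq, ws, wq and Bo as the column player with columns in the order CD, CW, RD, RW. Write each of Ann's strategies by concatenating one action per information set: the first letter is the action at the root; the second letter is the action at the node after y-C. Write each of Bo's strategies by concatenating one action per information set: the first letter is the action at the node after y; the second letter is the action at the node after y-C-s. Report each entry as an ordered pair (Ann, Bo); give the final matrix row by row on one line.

Row ys: CD→(4,6), CW→(6,1), RD→(6,1), RW→(6,1)
Row yq: CD→(3,6), CW→(3,6), RD→(6,1), RW→(6,1)
Row ws: CD→(1,2), CW→(1,2), RD→(1,2), RW→(1,2)
Row wq: CD→(1,2), CW→(1,2), RD→(1,2), RW→(1,2)

ys: (4,6) (6,1) (6,1) (6,1) | yq: (3,6) (3,6) (6,1) (6,1) | ws: (1,2) (1,2) (1,2) (1,2) | wq: (1,2) (1,2) (1,2) (1,2)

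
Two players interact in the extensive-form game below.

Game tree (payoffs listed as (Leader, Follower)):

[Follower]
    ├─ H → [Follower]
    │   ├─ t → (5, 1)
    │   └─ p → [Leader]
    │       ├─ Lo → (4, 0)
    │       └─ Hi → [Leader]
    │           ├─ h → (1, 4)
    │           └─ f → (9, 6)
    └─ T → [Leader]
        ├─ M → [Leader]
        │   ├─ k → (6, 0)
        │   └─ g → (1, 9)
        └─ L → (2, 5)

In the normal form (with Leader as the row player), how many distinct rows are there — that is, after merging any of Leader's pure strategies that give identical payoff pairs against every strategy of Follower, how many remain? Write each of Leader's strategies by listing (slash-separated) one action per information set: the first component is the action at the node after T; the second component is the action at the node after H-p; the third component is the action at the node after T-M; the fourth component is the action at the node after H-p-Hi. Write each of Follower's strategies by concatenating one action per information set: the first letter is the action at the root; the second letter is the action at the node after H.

Leader has 16 pure strategies: M/Lo/k/h, M/Lo/k/f, M/Lo/g/h, M/Lo/g/f, M/Hi/k/h, M/Hi/k/f, M/Hi/g/h, M/Hi/g/f, L/Lo/k/h, L/Lo/k/f, L/Lo/g/h, L/Lo/g/f, L/Hi/k/h, L/Hi/k/f, L/Hi/g/h, L/Hi/g/f. Columns: Ht, Hp, Tt, Tp.
{M/Lo/k/h, M/Lo/k/f} → row (5,1) (4,0) (6,0) (6,0)
{M/Lo/g/h, M/Lo/g/f} → row (5,1) (4,0) (1,9) (1,9)
{M/Hi/k/h} → row (5,1) (1,4) (6,0) (6,0)
{M/Hi/k/f} → row (5,1) (9,6) (6,0) (6,0)
{M/Hi/g/h} → row (5,1) (1,4) (1,9) (1,9)
{M/Hi/g/f} → row (5,1) (9,6) (1,9) (1,9)
{L/Lo/k/h, L/Lo/k/f, L/Lo/g/h, L/Lo/g/f} → row (5,1) (4,0) (2,5) (2,5)
{L/Hi/k/h, L/Hi/g/h} → row (5,1) (1,4) (2,5) (2,5)
{L/Hi/k/f, L/Hi/g/f} → row (5,1) (9,6) (2,5) (2,5)
That's 9 distinct rows out of 16 strategies.

9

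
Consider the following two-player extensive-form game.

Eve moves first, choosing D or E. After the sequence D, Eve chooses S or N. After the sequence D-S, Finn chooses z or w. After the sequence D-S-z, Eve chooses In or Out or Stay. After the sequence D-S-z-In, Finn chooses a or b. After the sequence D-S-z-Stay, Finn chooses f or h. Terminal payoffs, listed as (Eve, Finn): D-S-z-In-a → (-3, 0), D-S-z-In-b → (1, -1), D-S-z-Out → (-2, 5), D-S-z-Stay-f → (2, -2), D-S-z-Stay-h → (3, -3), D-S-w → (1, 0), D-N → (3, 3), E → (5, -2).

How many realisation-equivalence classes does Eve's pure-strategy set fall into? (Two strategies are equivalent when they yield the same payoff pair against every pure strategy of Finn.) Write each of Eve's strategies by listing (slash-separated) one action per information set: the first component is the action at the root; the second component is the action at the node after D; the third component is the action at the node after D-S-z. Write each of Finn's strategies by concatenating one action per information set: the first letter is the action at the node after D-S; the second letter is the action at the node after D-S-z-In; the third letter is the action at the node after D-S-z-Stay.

5

Eve has 12 pure strategies: D/S/In, D/S/Out, D/S/Stay, D/N/In, D/N/Out, D/N/Stay, E/S/In, E/S/Out, E/S/Stay, E/N/In, E/N/Out, E/N/Stay. Columns: zaf, zah, zbf, zbh, waf, wah, wbf, wbh.
{D/S/In} → row (-3,0) (-3,0) (1,-1) (1,-1) (1,0) (1,0) (1,0) (1,0)
{D/S/Out} → row (-2,5) (-2,5) (-2,5) (-2,5) (1,0) (1,0) (1,0) (1,0)
{D/S/Stay} → row (2,-2) (3,-3) (2,-2) (3,-3) (1,0) (1,0) (1,0) (1,0)
{D/N/In, D/N/Out, D/N/Stay} → row (3,3) (3,3) (3,3) (3,3) (3,3) (3,3) (3,3) (3,3)
{E/S/In, E/S/Out, E/S/Stay, E/N/In, E/N/Out, E/N/Stay} → row (5,-2) (5,-2) (5,-2) (5,-2) (5,-2) (5,-2) (5,-2) (5,-2)
That's 5 distinct rows out of 12 strategies.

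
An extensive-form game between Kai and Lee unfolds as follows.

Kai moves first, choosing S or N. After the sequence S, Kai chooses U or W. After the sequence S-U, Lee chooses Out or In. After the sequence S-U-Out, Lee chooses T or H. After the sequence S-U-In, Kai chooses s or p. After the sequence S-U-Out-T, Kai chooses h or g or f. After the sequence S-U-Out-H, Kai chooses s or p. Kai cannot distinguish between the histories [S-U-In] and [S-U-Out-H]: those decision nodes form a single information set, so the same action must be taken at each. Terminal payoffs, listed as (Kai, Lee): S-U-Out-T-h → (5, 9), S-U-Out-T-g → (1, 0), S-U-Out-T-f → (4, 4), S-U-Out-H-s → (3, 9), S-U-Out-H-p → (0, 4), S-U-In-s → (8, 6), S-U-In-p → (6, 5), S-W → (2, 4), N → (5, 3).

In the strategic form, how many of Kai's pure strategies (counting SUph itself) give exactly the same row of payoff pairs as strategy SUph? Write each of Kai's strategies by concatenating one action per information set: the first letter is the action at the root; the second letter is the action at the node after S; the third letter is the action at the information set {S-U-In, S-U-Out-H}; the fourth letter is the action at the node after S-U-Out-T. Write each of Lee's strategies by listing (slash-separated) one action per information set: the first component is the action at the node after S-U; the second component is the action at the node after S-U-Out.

Row for SUph (columns Out/T, Out/H, In/T, In/H): (5,9) (0,4) (6,5) (6,5).
Every one of Kai's information sets is on the play path for some reply by Lee when Kai follows SUph.
Changing the action at any of them therefore changes at least one column, so only SUph itself gives this row.

1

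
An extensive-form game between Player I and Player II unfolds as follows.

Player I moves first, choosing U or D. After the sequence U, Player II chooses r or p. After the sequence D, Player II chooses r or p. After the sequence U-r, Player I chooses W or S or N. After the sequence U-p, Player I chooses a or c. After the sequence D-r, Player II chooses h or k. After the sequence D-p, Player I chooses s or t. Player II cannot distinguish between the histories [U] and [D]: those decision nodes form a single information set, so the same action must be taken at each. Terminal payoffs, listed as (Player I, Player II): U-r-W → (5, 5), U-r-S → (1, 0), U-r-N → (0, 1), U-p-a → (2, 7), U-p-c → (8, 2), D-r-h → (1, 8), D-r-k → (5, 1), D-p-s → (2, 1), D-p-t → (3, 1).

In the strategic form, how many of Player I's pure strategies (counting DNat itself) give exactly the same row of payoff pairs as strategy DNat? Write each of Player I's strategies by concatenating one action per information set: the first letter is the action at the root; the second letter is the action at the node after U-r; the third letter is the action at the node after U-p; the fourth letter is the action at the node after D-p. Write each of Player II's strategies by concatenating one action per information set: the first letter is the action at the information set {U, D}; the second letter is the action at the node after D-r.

6

Row for DNat (columns rh, rk, ph, pk): (1,8) (5,1) (3,1) (3,1).
Under DNat, Player I's choice at the node after U-r and at the node after U-p can never be reached regardless of what Player II does, so varying those choices leaves every outcome unchanged.
Holding the reachable choices fixed and varying the unreachable ones freely already gives 3 × 2 = 6 equivalent strategies.
No other strategy reproduces this row, so those 6 are the full class: DWat, DWct, DSat, DSct, DNat, DNct.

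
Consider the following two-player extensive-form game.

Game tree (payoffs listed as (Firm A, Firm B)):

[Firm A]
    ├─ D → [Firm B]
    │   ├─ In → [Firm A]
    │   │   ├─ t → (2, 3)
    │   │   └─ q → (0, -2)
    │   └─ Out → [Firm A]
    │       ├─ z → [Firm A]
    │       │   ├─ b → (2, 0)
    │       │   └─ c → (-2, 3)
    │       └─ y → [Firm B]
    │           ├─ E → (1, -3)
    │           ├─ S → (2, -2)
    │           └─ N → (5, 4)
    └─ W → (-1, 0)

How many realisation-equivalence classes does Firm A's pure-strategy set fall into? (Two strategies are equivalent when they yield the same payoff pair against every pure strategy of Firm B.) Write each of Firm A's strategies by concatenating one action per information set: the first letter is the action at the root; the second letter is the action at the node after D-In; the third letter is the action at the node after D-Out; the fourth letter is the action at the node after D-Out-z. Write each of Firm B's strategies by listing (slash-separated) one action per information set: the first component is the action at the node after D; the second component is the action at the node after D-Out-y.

7

Firm A has 16 pure strategies: Dtzb, Dtzc, Dtyb, Dtyc, Dqzb, Dqzc, Dqyb, Dqyc, Wtzb, Wtzc, Wtyb, Wtyc, Wqzb, Wqzc, Wqyb, Wqyc. Columns: In/E, In/S, In/N, Out/E, Out/S, Out/N.
{Dtzb} → row (2,3) (2,3) (2,3) (2,0) (2,0) (2,0)
{Dtzc} → row (2,3) (2,3) (2,3) (-2,3) (-2,3) (-2,3)
{Dtyb, Dtyc} → row (2,3) (2,3) (2,3) (1,-3) (2,-2) (5,4)
{Dqzb} → row (0,-2) (0,-2) (0,-2) (2,0) (2,0) (2,0)
{Dqzc} → row (0,-2) (0,-2) (0,-2) (-2,3) (-2,3) (-2,3)
{Dqyb, Dqyc} → row (0,-2) (0,-2) (0,-2) (1,-3) (2,-2) (5,4)
{Wtzb, Wtzc, Wtyb, Wtyc, Wqzb, Wqzc, Wqyb, Wqyc} → row (-1,0) (-1,0) (-1,0) (-1,0) (-1,0) (-1,0)
That's 7 distinct rows out of 16 strategies.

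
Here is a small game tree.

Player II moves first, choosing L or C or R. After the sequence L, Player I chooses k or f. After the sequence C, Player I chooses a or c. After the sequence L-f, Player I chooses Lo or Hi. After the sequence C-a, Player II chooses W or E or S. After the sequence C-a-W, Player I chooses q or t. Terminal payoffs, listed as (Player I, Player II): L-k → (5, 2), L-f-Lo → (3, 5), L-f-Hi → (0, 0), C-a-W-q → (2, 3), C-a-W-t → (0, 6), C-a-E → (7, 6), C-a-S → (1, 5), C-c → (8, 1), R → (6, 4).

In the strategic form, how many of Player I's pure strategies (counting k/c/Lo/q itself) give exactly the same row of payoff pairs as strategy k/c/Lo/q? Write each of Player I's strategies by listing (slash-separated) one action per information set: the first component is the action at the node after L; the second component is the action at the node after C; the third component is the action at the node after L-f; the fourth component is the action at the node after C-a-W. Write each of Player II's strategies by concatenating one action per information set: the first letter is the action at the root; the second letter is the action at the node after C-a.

4

Row for k/c/Lo/q (columns LW, LE, LS, CW, CE, CS, RW, RE, RS): (5,2) (5,2) (5,2) (8,1) (8,1) (8,1) (6,4) (6,4) (6,4).
Under k/c/Lo/q, Player I's choice at the node after L-f and at the node after C-a-W can never be reached regardless of what Player II does, so varying those choices leaves every outcome unchanged.
Holding the reachable choices fixed and varying the unreachable ones freely already gives 2 × 2 = 4 equivalent strategies.
No other strategy reproduces this row, so those 4 are the full class: k/c/Lo/q, k/c/Lo/t, k/c/Hi/q, k/c/Hi/t.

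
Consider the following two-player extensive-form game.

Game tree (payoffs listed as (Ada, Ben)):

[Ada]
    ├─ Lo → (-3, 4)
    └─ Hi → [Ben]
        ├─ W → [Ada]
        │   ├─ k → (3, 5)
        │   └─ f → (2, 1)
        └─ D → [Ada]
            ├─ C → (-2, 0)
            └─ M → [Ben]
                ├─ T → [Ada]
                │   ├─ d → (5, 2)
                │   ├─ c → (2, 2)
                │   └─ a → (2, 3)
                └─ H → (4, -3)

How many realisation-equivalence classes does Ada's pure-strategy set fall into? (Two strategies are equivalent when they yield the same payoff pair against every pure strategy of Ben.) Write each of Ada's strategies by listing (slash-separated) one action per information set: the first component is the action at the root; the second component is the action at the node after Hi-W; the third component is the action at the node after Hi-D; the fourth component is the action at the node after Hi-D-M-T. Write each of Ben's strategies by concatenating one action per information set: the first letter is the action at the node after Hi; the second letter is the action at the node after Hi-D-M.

9

Ada has 24 pure strategies: Lo/k/C/d, Lo/k/C/c, Lo/k/C/a, Lo/k/M/d, Lo/k/M/c, Lo/k/M/a, Lo/f/C/d, Lo/f/C/c, Lo/f/C/a, Lo/f/M/d, Lo/f/M/c, Lo/f/M/a, Hi/k/C/d, Hi/k/C/c, Hi/k/C/a, Hi/k/M/d, Hi/k/M/c, Hi/k/M/a, Hi/f/C/d, Hi/f/C/c, Hi/f/C/a, Hi/f/M/d, Hi/f/M/c, Hi/f/M/a. Columns: WT, WH, DT, DH.
{Lo/k/C/d, Lo/k/C/c, Lo/k/C/a, Lo/k/M/d, Lo/k/M/c, Lo/k/M/a, Lo/f/C/d, Lo/f/C/c, Lo/f/C/a, Lo/f/M/d, Lo/f/M/c, Lo/f/M/a} → row (-3,4) (-3,4) (-3,4) (-3,4)
{Hi/k/C/d, Hi/k/C/c, Hi/k/C/a} → row (3,5) (3,5) (-2,0) (-2,0)
{Hi/k/M/d} → row (3,5) (3,5) (5,2) (4,-3)
{Hi/k/M/c} → row (3,5) (3,5) (2,2) (4,-3)
{Hi/k/M/a} → row (3,5) (3,5) (2,3) (4,-3)
{Hi/f/C/d, Hi/f/C/c, Hi/f/C/a} → row (2,1) (2,1) (-2,0) (-2,0)
{Hi/f/M/d} → row (2,1) (2,1) (5,2) (4,-3)
{Hi/f/M/c} → row (2,1) (2,1) (2,2) (4,-3)
{Hi/f/M/a} → row (2,1) (2,1) (2,3) (4,-3)
That's 9 distinct rows out of 24 strategies.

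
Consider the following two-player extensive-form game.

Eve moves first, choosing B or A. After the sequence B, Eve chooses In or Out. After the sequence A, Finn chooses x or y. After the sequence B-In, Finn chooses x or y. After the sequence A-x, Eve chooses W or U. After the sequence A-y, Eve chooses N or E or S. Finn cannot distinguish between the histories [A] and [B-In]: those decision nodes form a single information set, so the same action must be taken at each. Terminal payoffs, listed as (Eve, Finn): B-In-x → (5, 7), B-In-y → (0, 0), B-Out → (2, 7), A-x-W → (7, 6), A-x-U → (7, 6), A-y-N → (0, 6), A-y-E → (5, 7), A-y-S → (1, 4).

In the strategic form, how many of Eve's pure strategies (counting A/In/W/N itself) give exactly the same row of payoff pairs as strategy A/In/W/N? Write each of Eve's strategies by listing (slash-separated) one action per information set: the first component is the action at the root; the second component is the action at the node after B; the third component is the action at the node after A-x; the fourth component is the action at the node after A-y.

4

Row for A/In/W/N (columns x, y): (7,6) (0,6).
Under A/In/W/N, Eve's choice at the node after B can never be reached regardless of what Finn does, so varying those choices leaves every outcome unchanged.
Holding the reachable choices fixed and varying the unreachable one freely already gives 2 equivalent strategies.
Checking the remaining rows, A/In/U/N, A/Out/U/N also happen to give the same payoffs in every column, bringing the total to 4: A/In/W/N, A/In/U/N, A/Out/W/N, A/Out/U/N.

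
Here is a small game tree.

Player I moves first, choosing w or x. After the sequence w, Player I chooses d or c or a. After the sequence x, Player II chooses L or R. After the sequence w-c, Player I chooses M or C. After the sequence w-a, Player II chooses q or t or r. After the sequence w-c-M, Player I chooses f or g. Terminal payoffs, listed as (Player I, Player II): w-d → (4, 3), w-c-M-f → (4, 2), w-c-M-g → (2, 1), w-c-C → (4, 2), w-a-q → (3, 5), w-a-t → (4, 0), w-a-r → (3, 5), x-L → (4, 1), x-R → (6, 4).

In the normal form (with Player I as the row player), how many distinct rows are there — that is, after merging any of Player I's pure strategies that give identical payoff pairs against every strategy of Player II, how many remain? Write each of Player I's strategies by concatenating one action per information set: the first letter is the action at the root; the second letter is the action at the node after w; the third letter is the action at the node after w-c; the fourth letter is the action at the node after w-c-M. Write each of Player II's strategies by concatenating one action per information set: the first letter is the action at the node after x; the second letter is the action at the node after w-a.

Player I has 24 pure strategies: wdMf, wdMg, wdCf, wdCg, wcMf, wcMg, wcCf, wcCg, waMf, waMg, waCf, waCg, xdMf, xdMg, xdCf, xdCg, xcMf, xcMg, xcCf, xcCg, xaMf, xaMg, xaCf, xaCg. Columns: Lq, Lt, Lr, Rq, Rt, Rr.
{wdMf, wdMg, wdCf, wdCg} → row (4,3) (4,3) (4,3) (4,3) (4,3) (4,3)
{wcMf, wcCf, wcCg} → row (4,2) (4,2) (4,2) (4,2) (4,2) (4,2)
{wcMg} → row (2,1) (2,1) (2,1) (2,1) (2,1) (2,1)
{waMf, waMg, waCf, waCg} → row (3,5) (4,0) (3,5) (3,5) (4,0) (3,5)
{xdMf, xdMg, xdCf, xdCg, xcMf, xcMg, xcCf, xcCg, xaMf, xaMg, xaCf, xaCg} → row (4,1) (4,1) (4,1) (6,4) (6,4) (6,4)
That's 5 distinct rows out of 24 strategies.

5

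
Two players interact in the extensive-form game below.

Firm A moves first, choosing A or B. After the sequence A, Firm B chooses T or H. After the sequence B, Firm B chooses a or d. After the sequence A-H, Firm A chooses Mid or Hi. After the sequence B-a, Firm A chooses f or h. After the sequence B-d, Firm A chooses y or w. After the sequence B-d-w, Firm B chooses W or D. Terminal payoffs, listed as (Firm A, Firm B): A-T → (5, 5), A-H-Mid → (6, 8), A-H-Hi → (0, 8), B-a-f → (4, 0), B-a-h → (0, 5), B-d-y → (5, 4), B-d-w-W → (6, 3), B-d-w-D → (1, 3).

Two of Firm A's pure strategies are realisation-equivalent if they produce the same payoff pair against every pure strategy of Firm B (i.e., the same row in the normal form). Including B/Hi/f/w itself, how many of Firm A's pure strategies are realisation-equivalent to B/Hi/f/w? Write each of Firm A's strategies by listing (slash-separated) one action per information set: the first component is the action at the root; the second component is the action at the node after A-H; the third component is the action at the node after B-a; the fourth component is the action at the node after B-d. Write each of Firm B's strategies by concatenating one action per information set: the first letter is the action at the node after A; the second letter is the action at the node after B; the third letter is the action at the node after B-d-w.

Row for B/Hi/f/w (columns TaW, TaD, TdW, TdD, HaW, HaD, HdW, HdD): (4,0) (4,0) (6,3) (1,3) (4,0) (4,0) (6,3) (1,3).
Under B/Hi/f/w, Firm A's choice at the node after A-H can never be reached regardless of what Firm B does, so varying those choices leaves every outcome unchanged.
Holding the reachable choices fixed and varying the unreachable one freely already gives 2 equivalent strategies.
No other strategy reproduces this row, so those 2 are the full class: B/Mid/f/w, B/Hi/f/w.

2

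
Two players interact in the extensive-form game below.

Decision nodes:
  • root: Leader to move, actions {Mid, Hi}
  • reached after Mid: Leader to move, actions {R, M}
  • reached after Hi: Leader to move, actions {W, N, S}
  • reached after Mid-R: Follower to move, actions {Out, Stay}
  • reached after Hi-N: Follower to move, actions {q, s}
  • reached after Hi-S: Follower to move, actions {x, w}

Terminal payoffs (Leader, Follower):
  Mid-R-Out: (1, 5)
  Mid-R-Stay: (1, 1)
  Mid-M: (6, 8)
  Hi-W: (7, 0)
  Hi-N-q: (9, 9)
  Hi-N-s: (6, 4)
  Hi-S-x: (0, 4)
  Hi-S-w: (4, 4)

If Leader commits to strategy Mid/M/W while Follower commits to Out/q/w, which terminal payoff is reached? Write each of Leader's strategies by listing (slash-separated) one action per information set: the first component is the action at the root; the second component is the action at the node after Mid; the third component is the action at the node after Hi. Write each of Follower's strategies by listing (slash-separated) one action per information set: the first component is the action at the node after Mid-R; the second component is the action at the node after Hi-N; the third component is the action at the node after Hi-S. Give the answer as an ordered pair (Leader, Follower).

Trace the play path from the root:
  Leader plays Mid
  Leader plays M at [Mid]
→ terminal payoff (6, 8).
(Leader's choice at the node after Hi is never reached on this path, so it doesn't affect the outcome.)

(6, 8)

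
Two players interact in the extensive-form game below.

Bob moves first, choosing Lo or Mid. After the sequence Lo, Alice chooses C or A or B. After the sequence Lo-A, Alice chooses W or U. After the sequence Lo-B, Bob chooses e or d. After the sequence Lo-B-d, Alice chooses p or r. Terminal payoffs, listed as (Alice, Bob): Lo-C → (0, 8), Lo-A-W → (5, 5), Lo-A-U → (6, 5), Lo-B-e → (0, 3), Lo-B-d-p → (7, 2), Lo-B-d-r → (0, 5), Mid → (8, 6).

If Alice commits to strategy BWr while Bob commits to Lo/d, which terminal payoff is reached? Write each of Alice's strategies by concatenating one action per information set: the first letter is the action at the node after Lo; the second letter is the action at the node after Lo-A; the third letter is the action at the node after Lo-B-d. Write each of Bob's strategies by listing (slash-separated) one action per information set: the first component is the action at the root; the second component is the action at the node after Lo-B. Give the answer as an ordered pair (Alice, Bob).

Trace the play path from the root:
  Bob plays Lo
  Alice plays B at [Lo]
  Bob plays d at [Lo-B]
  Alice plays r at [Lo-B-d]
→ terminal payoff (0, 5).
(Alice's choice at the node after Lo-A is never reached on this path, so it doesn't affect the outcome.)

(0, 5)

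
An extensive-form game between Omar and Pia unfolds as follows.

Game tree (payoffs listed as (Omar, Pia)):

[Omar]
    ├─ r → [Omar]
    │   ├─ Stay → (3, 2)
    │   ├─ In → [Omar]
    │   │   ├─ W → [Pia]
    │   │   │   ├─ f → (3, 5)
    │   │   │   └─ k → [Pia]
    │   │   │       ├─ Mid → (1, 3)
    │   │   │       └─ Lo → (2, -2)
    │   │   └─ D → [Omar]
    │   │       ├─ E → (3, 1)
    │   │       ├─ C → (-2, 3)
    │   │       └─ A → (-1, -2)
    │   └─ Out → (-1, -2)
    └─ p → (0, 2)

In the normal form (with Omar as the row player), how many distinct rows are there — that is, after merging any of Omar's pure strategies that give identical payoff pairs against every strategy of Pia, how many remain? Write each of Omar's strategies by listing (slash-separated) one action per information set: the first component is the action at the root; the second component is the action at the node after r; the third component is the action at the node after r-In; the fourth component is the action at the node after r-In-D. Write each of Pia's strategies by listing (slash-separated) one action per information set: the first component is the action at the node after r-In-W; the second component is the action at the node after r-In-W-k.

6

Omar has 36 pure strategies: r/Stay/W/E, r/Stay/W/C, r/Stay/W/A, r/Stay/D/E, r/Stay/D/C, r/Stay/D/A, r/In/W/E, r/In/W/C, r/In/W/A, r/In/D/E, r/In/D/C, r/In/D/A, r/Out/W/E, r/Out/W/C, r/Out/W/A, r/Out/D/E, r/Out/D/C, r/Out/D/A, p/Stay/W/E, p/Stay/W/C, p/Stay/W/A, p/Stay/D/E, p/Stay/D/C, p/Stay/D/A, p/In/W/E, p/In/W/C, p/In/W/A, p/In/D/E, p/In/D/C, p/In/D/A, p/Out/W/E, p/Out/W/C, p/Out/W/A, p/Out/D/E, p/Out/D/C, p/Out/D/A. Columns: f/Mid, f/Lo, k/Mid, k/Lo.
{r/Stay/W/E, r/Stay/W/C, r/Stay/W/A, r/Stay/D/E, r/Stay/D/C, r/Stay/D/A} → row (3,2) (3,2) (3,2) (3,2)
{r/In/W/E, r/In/W/C, r/In/W/A} → row (3,5) (3,5) (1,3) (2,-2)
{r/In/D/E} → row (3,1) (3,1) (3,1) (3,1)
{r/In/D/C} → row (-2,3) (-2,3) (-2,3) (-2,3)
{r/In/D/A, r/Out/W/E, r/Out/W/C, r/Out/W/A, r/Out/D/E, r/Out/D/C, r/Out/D/A} → row (-1,-2) (-1,-2) (-1,-2) (-1,-2)
{p/Stay/W/E, p/Stay/W/C, p/Stay/W/A, p/Stay/D/E, p/Stay/D/C, p/Stay/D/A, p/In/W/E, p/In/W/C, p/In/W/A, p/In/D/E, p/In/D/C, p/In/D/A, p/Out/W/E, p/Out/W/C, p/Out/W/A, p/Out/D/E, p/Out/D/C, p/Out/D/A} → row (0,2) (0,2) (0,2) (0,2)
That's 6 distinct rows out of 36 strategies.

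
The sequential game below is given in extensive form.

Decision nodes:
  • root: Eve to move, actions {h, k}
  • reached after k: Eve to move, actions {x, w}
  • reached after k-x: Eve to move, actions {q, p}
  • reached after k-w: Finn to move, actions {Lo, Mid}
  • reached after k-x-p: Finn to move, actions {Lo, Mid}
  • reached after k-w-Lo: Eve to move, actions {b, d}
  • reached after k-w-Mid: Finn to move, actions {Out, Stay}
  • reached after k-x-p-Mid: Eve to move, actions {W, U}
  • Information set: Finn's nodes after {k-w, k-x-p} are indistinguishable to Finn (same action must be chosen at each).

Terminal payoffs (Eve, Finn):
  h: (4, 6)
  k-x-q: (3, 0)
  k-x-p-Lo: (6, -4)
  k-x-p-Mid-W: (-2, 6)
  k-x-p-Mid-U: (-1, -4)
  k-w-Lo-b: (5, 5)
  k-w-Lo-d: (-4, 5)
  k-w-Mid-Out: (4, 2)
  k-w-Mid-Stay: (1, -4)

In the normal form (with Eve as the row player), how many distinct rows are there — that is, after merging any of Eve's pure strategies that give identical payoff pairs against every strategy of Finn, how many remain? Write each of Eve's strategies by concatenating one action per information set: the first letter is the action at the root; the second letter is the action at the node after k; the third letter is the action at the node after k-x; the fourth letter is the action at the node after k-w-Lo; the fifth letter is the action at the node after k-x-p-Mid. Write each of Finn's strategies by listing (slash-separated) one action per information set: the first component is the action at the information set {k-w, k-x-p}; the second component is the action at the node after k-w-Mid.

Eve has 32 pure strategies: hxqbW, hxqbU, hxqdW, hxqdU, hxpbW, hxpbU, hxpdW, hxpdU, hwqbW, hwqbU, hwqdW, hwqdU, hwpbW, hwpbU, hwpdW, hwpdU, kxqbW, kxqbU, kxqdW, kxqdU, kxpbW, kxpbU, kxpdW, kxpdU, kwqbW, kwqbU, kwqdW, kwqdU, kwpbW, kwpbU, kwpdW, kwpdU. Columns: Lo/Out, Lo/Stay, Mid/Out, Mid/Stay.
{hxqbW, hxqbU, hxqdW, hxqdU, hxpbW, hxpbU, hxpdW, hxpdU, hwqbW, hwqbU, hwqdW, hwqdU, hwpbW, hwpbU, hwpdW, hwpdU} → row (4,6) (4,6) (4,6) (4,6)
{kxqbW, kxqbU, kxqdW, kxqdU} → row (3,0) (3,0) (3,0) (3,0)
{kxpbW, kxpdW} → row (6,-4) (6,-4) (-2,6) (-2,6)
{kxpbU, kxpdU} → row (6,-4) (6,-4) (-1,-4) (-1,-4)
{kwqbW, kwqbU, kwpbW, kwpbU} → row (5,5) (5,5) (4,2) (1,-4)
{kwqdW, kwqdU, kwpdW, kwpdU} → row (-4,5) (-4,5) (4,2) (1,-4)
That's 6 distinct rows out of 32 strategies.

6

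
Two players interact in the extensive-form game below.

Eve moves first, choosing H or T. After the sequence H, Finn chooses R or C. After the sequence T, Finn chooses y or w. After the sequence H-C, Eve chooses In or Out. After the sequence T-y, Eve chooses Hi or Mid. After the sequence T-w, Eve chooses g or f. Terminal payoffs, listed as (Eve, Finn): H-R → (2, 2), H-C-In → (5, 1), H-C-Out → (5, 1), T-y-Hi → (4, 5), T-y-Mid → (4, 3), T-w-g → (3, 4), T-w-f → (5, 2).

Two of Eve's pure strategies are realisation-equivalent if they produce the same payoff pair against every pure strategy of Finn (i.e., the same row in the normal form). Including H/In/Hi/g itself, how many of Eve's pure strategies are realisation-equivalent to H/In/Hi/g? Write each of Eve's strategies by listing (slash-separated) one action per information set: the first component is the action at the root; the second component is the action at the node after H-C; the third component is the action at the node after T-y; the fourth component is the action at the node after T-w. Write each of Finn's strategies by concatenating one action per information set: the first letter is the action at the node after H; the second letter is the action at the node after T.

Row for H/In/Hi/g (columns Ry, Rw, Cy, Cw): (2,2) (2,2) (5,1) (5,1).
Under H/In/Hi/g, Eve's choice at the node after T-y and at the node after T-w can never be reached regardless of what Finn does, so varying those choices leaves every outcome unchanged.
Holding the reachable choices fixed and varying the unreachable ones freely already gives 2 × 2 = 4 equivalent strategies.
Checking the remaining rows, H/Out/Hi/g, H/Out/Hi/f, H/Out/Mid/g, H/Out/Mid/f also happen to give the same payoffs in every column, bringing the total to 8: H/In/Hi/g, H/In/Hi/f, H/In/Mid/g, H/In/Mid/f, H/Out/Hi/g, H/Out/Hi/f, H/Out/Mid/g, H/Out/Mid/f.

8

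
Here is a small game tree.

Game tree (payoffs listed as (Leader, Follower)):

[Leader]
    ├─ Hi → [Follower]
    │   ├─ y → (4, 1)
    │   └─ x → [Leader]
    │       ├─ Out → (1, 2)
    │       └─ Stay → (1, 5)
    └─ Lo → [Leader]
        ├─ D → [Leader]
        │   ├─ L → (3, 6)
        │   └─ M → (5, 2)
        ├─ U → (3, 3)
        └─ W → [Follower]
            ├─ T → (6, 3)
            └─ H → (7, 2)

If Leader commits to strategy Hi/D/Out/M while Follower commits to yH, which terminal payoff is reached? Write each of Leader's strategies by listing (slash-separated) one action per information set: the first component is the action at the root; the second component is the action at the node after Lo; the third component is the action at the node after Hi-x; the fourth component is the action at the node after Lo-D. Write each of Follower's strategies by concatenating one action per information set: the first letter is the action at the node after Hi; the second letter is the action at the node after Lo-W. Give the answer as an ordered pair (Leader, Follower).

(4, 1)

Trace the play path from the root:
  Leader plays Hi
  Follower plays y at [Hi]
→ terminal payoff (4, 1).
(Leader's choice at the node after Lo is never reached on this path, so it doesn't affect the outcome.)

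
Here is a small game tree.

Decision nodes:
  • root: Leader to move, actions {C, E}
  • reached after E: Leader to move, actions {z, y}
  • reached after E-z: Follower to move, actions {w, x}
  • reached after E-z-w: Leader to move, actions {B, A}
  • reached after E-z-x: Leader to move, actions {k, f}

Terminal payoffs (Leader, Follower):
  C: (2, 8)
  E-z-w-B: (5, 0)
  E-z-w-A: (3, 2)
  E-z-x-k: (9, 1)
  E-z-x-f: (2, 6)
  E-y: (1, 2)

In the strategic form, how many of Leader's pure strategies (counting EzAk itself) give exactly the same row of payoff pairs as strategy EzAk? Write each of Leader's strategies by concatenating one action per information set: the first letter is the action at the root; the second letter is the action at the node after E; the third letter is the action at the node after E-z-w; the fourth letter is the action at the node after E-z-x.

Row for EzAk (columns w, x): (3,2) (9,1).
Every one of Leader's information sets is on the play path for some reply by Follower when Leader follows EzAk.
Changing the action at any of them therefore changes at least one column, so only EzAk itself gives this row.

1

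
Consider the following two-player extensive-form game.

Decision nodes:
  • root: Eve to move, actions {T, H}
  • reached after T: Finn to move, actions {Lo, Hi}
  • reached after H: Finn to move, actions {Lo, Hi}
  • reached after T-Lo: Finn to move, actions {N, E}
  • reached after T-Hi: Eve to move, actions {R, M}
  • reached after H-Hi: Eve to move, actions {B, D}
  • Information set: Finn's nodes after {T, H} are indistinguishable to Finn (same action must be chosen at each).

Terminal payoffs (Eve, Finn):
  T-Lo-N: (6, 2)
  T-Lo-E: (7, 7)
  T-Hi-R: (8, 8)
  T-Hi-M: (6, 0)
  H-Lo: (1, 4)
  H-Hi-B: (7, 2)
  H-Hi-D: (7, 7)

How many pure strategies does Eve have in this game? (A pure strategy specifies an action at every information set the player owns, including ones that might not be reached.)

Eve owns the root with actions {T, H} — two choices.
Eve owns the node after T-Hi with actions {R, M} — two choices.
Eve owns the node after H-Hi with actions {B, D} — two choices.
A pure strategy fixes one action at each information set independently, so the count is the product 2 × 2 × 2 = 8.

8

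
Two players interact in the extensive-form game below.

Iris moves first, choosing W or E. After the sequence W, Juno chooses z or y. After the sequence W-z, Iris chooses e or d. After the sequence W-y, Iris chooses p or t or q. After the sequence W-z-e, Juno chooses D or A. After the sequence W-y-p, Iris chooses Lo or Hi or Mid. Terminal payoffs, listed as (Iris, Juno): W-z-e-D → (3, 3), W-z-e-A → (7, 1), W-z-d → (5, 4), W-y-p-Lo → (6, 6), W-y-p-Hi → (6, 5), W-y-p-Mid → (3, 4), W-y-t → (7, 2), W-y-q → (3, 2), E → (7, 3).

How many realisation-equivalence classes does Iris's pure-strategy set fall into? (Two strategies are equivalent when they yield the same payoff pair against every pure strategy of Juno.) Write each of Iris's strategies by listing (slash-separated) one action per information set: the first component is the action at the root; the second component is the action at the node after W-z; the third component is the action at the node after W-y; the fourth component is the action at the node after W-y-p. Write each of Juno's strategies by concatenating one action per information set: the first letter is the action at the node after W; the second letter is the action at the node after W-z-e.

Iris has 36 pure strategies: W/e/p/Lo, W/e/p/Hi, W/e/p/Mid, W/e/t/Lo, W/e/t/Hi, W/e/t/Mid, W/e/q/Lo, W/e/q/Hi, W/e/q/Mid, W/d/p/Lo, W/d/p/Hi, W/d/p/Mid, W/d/t/Lo, W/d/t/Hi, W/d/t/Mid, W/d/q/Lo, W/d/q/Hi, W/d/q/Mid, E/e/p/Lo, E/e/p/Hi, E/e/p/Mid, E/e/t/Lo, E/e/t/Hi, E/e/t/Mid, E/e/q/Lo, E/e/q/Hi, E/e/q/Mid, E/d/p/Lo, E/d/p/Hi, E/d/p/Mid, E/d/t/Lo, E/d/t/Hi, E/d/t/Mid, E/d/q/Lo, E/d/q/Hi, E/d/q/Mid. Columns: zD, zA, yD, yA.
{W/e/p/Lo} → row (3,3) (7,1) (6,6) (6,6)
{W/e/p/Hi} → row (3,3) (7,1) (6,5) (6,5)
{W/e/p/Mid} → row (3,3) (7,1) (3,4) (3,4)
{W/e/t/Lo, W/e/t/Hi, W/e/t/Mid} → row (3,3) (7,1) (7,2) (7,2)
{W/e/q/Lo, W/e/q/Hi, W/e/q/Mid} → row (3,3) (7,1) (3,2) (3,2)
{W/d/p/Lo} → row (5,4) (5,4) (6,6) (6,6)
{W/d/p/Hi} → row (5,4) (5,4) (6,5) (6,5)
{W/d/p/Mid} → row (5,4) (5,4) (3,4) (3,4)
{W/d/t/Lo, W/d/t/Hi, W/d/t/Mid} → row (5,4) (5,4) (7,2) (7,2)
{W/d/q/Lo, W/d/q/Hi, W/d/q/Mid} → row (5,4) (5,4) (3,2) (3,2)
{E/e/p/Lo, E/e/p/Hi, E/e/p/Mid, E/e/t/Lo, E/e/t/Hi, E/e/t/Mid, E/e/q/Lo, E/e/q/Hi, E/e/q/Mid, E/d/p/Lo, E/d/p/Hi, E/d/p/Mid, E/d/t/Lo, E/d/t/Hi, E/d/t/Mid, E/d/q/Lo, E/d/q/Hi, E/d/q/Mid} → row (7,3) (7,3) (7,3) (7,3)
That's 11 distinct rows out of 36 strategies.

11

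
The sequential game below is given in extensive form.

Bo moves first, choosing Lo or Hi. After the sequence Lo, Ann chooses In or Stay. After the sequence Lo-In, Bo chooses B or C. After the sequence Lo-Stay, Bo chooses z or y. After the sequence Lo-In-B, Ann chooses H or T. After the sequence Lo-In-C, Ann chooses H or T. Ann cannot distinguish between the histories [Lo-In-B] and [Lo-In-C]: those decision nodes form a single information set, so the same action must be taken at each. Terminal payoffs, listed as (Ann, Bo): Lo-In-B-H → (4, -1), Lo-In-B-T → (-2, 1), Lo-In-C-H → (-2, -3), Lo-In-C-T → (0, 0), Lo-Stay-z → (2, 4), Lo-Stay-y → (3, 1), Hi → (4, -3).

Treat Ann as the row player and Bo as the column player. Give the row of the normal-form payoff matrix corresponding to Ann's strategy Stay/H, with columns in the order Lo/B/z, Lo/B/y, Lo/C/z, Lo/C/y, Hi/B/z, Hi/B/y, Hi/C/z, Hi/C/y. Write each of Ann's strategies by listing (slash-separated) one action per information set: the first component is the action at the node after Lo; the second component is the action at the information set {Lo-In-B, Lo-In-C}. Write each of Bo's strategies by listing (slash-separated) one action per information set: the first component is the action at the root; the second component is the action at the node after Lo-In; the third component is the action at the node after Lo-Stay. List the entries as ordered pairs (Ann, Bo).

vs Lo/B/z: Bo plays Lo → Ann plays Stay at [Lo] → Bo plays z at [Lo-Stay] → (2, 4)
vs Lo/B/y: Bo plays Lo → Ann plays Stay at [Lo] → Bo plays y at [Lo-Stay] → (3, 1)
vs Lo/C/z: Bo plays Lo → Ann plays Stay at [Lo] → Bo plays z at [Lo-Stay] → (2, 4)
vs Lo/C/y: Bo plays Lo → Ann plays Stay at [Lo] → Bo plays y at [Lo-Stay] → (3, 1)
vs Hi/B/z: Bo plays Hi → (4, -3)
vs Hi/B/y: Bo plays Hi → (4, -3)
vs Hi/C/z: Bo plays Hi → (4, -3)
vs Hi/C/y: Bo plays Hi → (4, -3)

(2,4) (3,1) (2,4) (3,1) (4,-3) (4,-3) (4,-3) (4,-3)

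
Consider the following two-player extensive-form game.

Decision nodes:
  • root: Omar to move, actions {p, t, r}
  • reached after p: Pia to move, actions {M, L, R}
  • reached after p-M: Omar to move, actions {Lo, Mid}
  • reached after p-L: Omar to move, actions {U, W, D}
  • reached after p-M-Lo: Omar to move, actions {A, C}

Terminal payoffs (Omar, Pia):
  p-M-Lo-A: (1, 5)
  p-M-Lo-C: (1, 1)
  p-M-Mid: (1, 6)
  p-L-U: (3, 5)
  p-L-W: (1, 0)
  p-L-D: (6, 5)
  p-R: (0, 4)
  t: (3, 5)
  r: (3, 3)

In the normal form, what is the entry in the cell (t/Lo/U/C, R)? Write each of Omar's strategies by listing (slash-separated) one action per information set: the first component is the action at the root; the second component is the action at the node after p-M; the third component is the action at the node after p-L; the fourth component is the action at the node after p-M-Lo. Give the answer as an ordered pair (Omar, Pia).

Trace the play path from the root:
  Omar plays t
→ terminal payoff (3, 5).
(Omar's choice at the node after p-M is never reached on this path, so it doesn't affect the outcome.)

(3, 5)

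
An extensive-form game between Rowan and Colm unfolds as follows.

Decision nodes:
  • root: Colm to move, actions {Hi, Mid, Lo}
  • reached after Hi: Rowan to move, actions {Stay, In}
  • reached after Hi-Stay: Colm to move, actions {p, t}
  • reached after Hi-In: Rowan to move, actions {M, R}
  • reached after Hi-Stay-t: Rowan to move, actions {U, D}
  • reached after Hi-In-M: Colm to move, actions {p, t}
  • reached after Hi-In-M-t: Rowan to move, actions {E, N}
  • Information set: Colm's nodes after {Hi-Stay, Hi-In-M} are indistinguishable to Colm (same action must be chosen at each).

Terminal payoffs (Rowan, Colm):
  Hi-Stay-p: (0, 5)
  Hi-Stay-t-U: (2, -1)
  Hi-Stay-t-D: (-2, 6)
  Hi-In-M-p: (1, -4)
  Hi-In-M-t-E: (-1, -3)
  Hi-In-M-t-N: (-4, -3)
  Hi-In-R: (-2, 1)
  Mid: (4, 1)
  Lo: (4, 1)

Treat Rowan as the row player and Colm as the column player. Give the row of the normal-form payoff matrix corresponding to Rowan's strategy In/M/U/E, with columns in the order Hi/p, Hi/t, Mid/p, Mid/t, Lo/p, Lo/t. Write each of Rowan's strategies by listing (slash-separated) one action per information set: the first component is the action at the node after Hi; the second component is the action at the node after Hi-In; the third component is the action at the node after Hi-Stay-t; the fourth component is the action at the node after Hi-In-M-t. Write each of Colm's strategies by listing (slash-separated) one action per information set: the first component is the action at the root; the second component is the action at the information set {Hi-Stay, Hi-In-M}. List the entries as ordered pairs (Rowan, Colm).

vs Hi/p: Colm plays Hi → Rowan plays In at [Hi] → Rowan plays M at [Hi-In] → Colm plays p at [Hi-In-M] → (1, -4)
vs Hi/t: Colm plays Hi → Rowan plays In at [Hi] → Rowan plays M at [Hi-In] → Colm plays t at [Hi-In-M] → Rowan plays E at [Hi-In-M-t] → (-1, -3)
vs Mid/p: Colm plays Mid → (4, 1)
vs Mid/t: Colm plays Mid → (4, 1)
vs Lo/p: Colm plays Lo → (4, 1)
vs Lo/t: Colm plays Lo → (4, 1)

(1,-4) (-1,-3) (4,1) (4,1) (4,1) (4,1)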